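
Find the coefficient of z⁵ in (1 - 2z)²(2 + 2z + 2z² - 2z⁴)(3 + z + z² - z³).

(1 - 2z)² has coefficients 1,-4,4 for degrees 0…2.
(2 + 2z + 2z² - 2z⁴) has coefficients 2,2,2,0,-2,0 for degrees 0…5.
Finally multiplying by (3 + z + z² - z³), the product of all factors after the first has coefficients 6,8,10,2,-6,-4 for degrees 0…5.
[z⁵] = 1·(-4) − 4·(-6) + 4·2 = 28.

28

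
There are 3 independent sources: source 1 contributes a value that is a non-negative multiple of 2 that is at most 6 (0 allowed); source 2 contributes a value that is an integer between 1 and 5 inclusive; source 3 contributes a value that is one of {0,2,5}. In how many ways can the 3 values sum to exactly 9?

The generating function for the choices is (1 + x² + x⁴ + x⁶)·(x + x² + x³ + x⁴ + x⁵)·(1 + x² + x⁵); the count is [x⁹].
(1 + x² + x⁴ + x⁶) has coefficients 1,0,1,0,1,0,1 for degrees 0…6.
(x + x² + x³ + x⁴ + x⁵) has coefficients 0,1,1,1,1,1,0,0,0,0 for degrees 0…9.
Finally multiplying by (1 + x² + x⁵), the product of all factors after the first has coefficients 0,1,1,2,2,2,2,2,1,1 for degrees 0…9.
[x⁹] = 1·1 + 1·2 + 1·2 + 1·2 = 7.

7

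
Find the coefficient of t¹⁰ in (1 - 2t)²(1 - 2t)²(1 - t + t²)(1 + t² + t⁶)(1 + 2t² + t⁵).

(1 - 2t)² has coefficients 1,-4,4 for degrees 0…2.
(1 - 2t)² has coefficients 1,-4,4,0,0,0,0,0,0,0,0 for degrees 0…10.
Multiplying by (1 - t + t²) gives running coefficients 1,-5,9,-8,4,0,0,0,0,0,0 for degrees 0…10.
Multiplying by (1 + t² + t⁶) gives running coefficients 1,-5,10,-13,13,-8,5,-5,9,-8,4 for degrees 0…10.
Finally multiplying by (1 + 2t² + t⁵), the product of all factors after the first has coefficients 1,-5,12,-23,33,-33,26,-11,6,-5,14 for degrees 0…10.
[t¹⁰] = 1·14 − 4·(-5) + 4·6 = 58.

58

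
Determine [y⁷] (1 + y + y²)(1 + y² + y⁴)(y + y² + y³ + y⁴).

(1 + y + y²) has coefficients 1,1,1 for degrees 0…2.
(1 + y² + y⁴) has coefficients 1,0,1,0,1,0,0,0 for degrees 0…7.
Finally multiplying by (y + y² + y³ + y⁴), the product of all factors after the first has coefficients 0,1,1,2,2,2,2,1 for degrees 0…7.
[y⁷] = 1·1 + 1·2 + 1·2 = 5.

5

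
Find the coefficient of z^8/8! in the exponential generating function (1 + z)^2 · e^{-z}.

41

The EGF product rule gives c_8 = Σ_{k_1+k_2=8} C(8; k_1,k_2) · ∏ g_i(k_i), where (1+z)^2 gives the falling factorial (2)_k; e^{-z} gives (-1)^k.
g_1(k) for k = 0…8: 1, 2, 2, 0, 0, 0, 0, 0, 0.
g_2(k) for k = 0…8: 1, -1, 1, -1, 1, -1, 1, -1, 1.
c_8 = Σ_k C(8,k)·g_1(k)·g_2(8−k) = 1·1·1 + 8·2·(-1) + 28·2·1 = 1 − 16 + 56 = 41.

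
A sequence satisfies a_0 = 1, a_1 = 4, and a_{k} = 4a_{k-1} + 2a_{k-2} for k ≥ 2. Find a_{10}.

The ordinary generating function has denominator 1 - 4q - 2q^2.
Iterating the recurrence: a_0,…,a_{10} = 1, 4, 18, 80, 356, 1584, 7048, 31360, 139536, 620864, 2762528.

2762528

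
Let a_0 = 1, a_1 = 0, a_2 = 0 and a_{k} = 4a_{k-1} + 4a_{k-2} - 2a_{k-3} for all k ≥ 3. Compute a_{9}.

The ordinary generating function has denominator 1 - 4y - 4y^2 + 2y^3.
Iterating the recurrence: a_0,…,a_{9} = 1, 0, 0, -2, -8, -40, -188, -896, -4256, -20232.

-20232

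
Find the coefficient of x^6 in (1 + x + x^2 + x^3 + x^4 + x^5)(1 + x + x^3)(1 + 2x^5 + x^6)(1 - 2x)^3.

-11

(1 + x + x^2 + x^3 + x^4 + x^5) has coefficients 1,1,1,1,1,1 for degrees 0…5.
(1 + x + x^3) has coefficients 1,1,0,1,0,0,0 for degrees 0…6.
Multiplying by (1 + 2x^5 + x^6) gives running coefficients 1,1,0,1,0,2,3 for degrees 0…6.
Finally multiplying by (1 - 2x)^3, the product of all factors after the first has coefficients 1,-5,6,5,-14,14,-17 for degrees 0…6.
[x^6] = 1·(-17) + 1·14 + 1·(-14) + 1·5 + 1·6 + 1·(-5) = -11.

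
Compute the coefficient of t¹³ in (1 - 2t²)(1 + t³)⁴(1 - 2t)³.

-102

(1 - 2t²) has coefficients 1,0,-2 for degrees 0…2.
(1 + t³)⁴ has coefficients 1,0,0,4,0,0,6,0,0,4,0,0,1,0 for degrees 0…13.
Finally multiplying by (1 - 2t)³, the product of all factors after the first has coefficients 1,-6,12,-4,-24,48,-26,-36,72,-44,-24,48,-31,-6 for degrees 0…13.
[t¹³] = 1·(-6) − 2·48 = -102.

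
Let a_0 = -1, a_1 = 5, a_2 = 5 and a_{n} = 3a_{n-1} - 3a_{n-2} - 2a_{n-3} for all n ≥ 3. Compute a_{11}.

The ordinary generating function has denominator 1 - 3t + 3t^2 + 2t^3.
Iterating the recurrence: a_0,…,a_{11} = -1, 5, 5, 2, -19, -73, -166, -241, -79, 818, 3173, 7223.

7223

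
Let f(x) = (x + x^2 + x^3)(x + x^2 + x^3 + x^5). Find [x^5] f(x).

2

(x + x^2 + x^3) has coefficients 0,1,1,1 for degrees 0…3.
(x + x^2 + x^3 + x^5) has coefficients 0,1,1,1,0,1 for degrees 0…5.
[x^5] = 1·0 + 1·1 + 1·1 = 2.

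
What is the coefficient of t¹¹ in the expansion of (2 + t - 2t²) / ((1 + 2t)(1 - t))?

The denominator gives the recurrence a_n = −a_(n−1) + 2a_(n−2) for n ≥ 3; the numerator fixes a_0 = 2, a_1 = -1, a_2 = 3.
Iterating: 2, -1, 3, -5, 11, -21, 43, -85, 171, -341, 683, -1365, so a_11 = -1365.

-1365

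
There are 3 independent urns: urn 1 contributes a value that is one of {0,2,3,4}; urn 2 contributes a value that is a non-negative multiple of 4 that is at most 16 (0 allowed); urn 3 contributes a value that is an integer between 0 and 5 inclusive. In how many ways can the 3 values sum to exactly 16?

7

The generating function for the choices is (1 + z² + z³ + z⁴)·(1 + z⁴ + z⁸ + z¹² + z¹⁶)·(1 + z + z² + z³ + z⁴ + z⁵); the count is [z¹⁶].
(1 + z² + z³ + z⁴) has coefficients 1,0,1,1,1 for degrees 0…4.
(1 + z⁴ + z⁸ + z¹² + z¹⁶) has coefficients 1,0,0,0,1,0,0,0,1,0,0,0,1,0,0,0,1 for degrees 0…16.
Finally multiplying by (1 + z + z² + z³ + z⁴ + z⁵), the product of all factors after the first has coefficients 1,1,1,1,2,2,1,1,2,2,1,1,2,2,1,1,2 for degrees 0…16.
[z¹⁶] = 1·2 + 1·1 + 1·2 + 1·2 = 7.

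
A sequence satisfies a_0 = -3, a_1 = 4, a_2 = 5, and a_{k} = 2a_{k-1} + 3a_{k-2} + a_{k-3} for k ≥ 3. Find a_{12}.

462312

The ordinary generating function has denominator 1 - 2z - 3z^2 - z^3.
Iterating the recurrence: a_0,…,a_{12} = -3, 4, 5, 19, 57, 176, 542, 1669, 5140, 15829, 48747, 150121, 462312.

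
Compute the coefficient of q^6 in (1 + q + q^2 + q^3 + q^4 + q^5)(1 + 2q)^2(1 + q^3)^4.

(1 + q + q^2 + q^3 + q^4 + q^5) has coefficients 1,1,1,1,1,1 for degrees 0…5.
(1 + 2q)^2 has coefficients 1,4,4,0,0,0,0 for degrees 0…6.
Finally multiplying by (1 + q^3)^4, the product of all factors after the first has coefficients 1,4,4,4,16,16,6 for degrees 0…6.
[q^6] = 1·6 + 1·16 + 1·16 + 1·4 + 1·4 + 1·4 = 50.

50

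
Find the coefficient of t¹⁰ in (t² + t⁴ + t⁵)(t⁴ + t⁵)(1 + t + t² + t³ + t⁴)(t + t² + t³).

(t² + t⁴ + t⁵) has coefficients 0,0,1,0,1,1 for degrees 0…5.
(t⁴ + t⁵) has coefficients 0,0,0,0,1,1,0,0,0,0,0 for degrees 0…10.
Multiplying by (1 + t + t² + t³ + t⁴) gives running coefficients 0,0,0,0,1,2,2,2,2,1,0 for degrees 0…10.
Finally multiplying by (t + t² + t³), the product of all factors after the first has coefficients 0,0,0,0,0,1,3,5,6,6,5 for degrees 0…10.
[t¹⁰] = 1·6 + 1·3 + 1·1 = 10.

10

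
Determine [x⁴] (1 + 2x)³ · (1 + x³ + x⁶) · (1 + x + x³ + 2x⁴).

23

(1 + 2x)³ has coefficients 1,6,12,8 for degrees 0…3.
(1 + x³ + x⁶) has coefficients 1,0,0,1,0 for degrees 0…4.
Finally multiplying by (1 + x + x³ + 2x⁴), the product of all factors after the first has coefficients 1,1,0,2,3 for degrees 0…4.
[x⁴] = 1·3 + 6·2 + 12·0 + 8·1 = 23.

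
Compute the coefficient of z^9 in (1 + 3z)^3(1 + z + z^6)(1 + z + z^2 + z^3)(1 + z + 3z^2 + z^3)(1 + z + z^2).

(1 + 3z)^3 has coefficients 1,9,27,27 for degrees 0…3.
(1 + z + z^6) has coefficients 1,1,0,0,0,0,1,0,0,0 for degrees 0…9.
Multiplying by (1 + z + z^2 + z^3) gives running coefficients 1,2,2,2,1,0,1,1,1,1 for degrees 0…9.
Multiplying by (1 + z + 3z^2 + z^3) gives running coefficients 1,3,7,11,11,9,6,3,5,6 for degrees 0…9.
Finally multiplying by (1 + z + z^2), the product of all factors after the first has coefficients 1,4,11,21,29,31,26,18,14,14 for degrees 0…9.
[z^9] = 1·14 + 9·14 + 27·18 + 27·26 = 1328.

1328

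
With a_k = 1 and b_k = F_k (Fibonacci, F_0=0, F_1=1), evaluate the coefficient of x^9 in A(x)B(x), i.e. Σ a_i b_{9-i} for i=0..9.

Write out a_i and b_{9-i} for i = 0,…,9 and sum the products.
Σ = 1·34 + 1·21 + 1·13 + 1·8 + 1·5 + 1·3 + 1·2 + 1·1 + 1·1 + 1·0 = 88.

88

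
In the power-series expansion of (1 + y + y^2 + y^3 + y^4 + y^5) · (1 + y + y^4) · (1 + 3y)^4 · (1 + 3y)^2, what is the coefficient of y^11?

6993

(1 + y + y^2 + y^3 + y^4 + y^5) has coefficients 1,1,1,1,1,1 for degrees 0…5.
(1 + y + y^4) has coefficients 1,1,0,0,1,0,0,0,0,0,0,0 for degrees 0…11.
Multiplying by (1 + 3y)^4 gives running coefficients 1,13,66,162,190,93,54,108,81,0,0,0 for degrees 0…11.
Finally multiplying by (1 + 3y)^2, the product of all factors after the first has coefficients 1,19,153,675,1756,2691,2322,1269,1215,1458,729,0 for degrees 0…11.
[y^11] = 1·0 + 1·729 + 1·1458 + 1·1215 + 1·1269 + 1·2322 = 6993.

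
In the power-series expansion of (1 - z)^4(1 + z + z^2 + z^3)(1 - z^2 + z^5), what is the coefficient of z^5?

(1 - z)^4 has coefficients 1,-4,6,-4,1 for degrees 0…4.
(1 + z + z^2 + z^3) has coefficients 1,1,1,1,0,0 for degrees 0…5.
Finally multiplying by (1 - z^2 + z^5), the product of all factors after the first has coefficients 1,1,0,0,-1,0 for degrees 0…5.
[z^5] = 1·0 − 4·(-1) + 6·0 − 4·0 + 1·1 = 5.

5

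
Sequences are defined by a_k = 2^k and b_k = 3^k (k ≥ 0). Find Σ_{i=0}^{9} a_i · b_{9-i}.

This is [x^9] in the product of the two ordinary generating functions.
Σ = 1·19683 + 2·6561 + 4·2187 + 8·729 + 16·243 + 32·81 + 64·27 + 128·9 + 256·3 + 512·1 = 58025.

58025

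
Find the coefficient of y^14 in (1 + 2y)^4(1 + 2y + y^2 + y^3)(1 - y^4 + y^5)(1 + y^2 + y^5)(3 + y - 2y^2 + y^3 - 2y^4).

-38

(1 + 2y)^4 has coefficients 1,8,24,32,16 for degrees 0…4.
(1 + 2y + y^2 + y^3) has coefficients 1,2,1,1,0,0,0,0,0,0,0,0,0,0,0 for degrees 0…14.
Multiplying by (1 - y^4 + y^5) gives running coefficients 1,2,1,1,-1,-1,1,0,1,0,0,0,0,0,0 for degrees 0…14.
Multiplying by (1 + y^2 + y^5) gives running coefficients 1,2,2,3,0,1,2,0,3,-1,0,1,0,1,0 for degrees 0…14.
Finally multiplying by (3 + y - 2y^2 + y^3 - 2y^4), the product of all factors after the first has coefficients 3,7,6,8,-1,-5,6,-6,6,0,-11,8,-6,3,2 for degrees 0…14.
[y^14] = 1·2 + 8·3 + 24·(-6) + 32·8 + 16·(-11) = -38.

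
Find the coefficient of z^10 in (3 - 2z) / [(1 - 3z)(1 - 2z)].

Partial fractions give a closed form: a_n = (7)·3^n + (-4)·2^n.
At n = 10: a_10 = 409247.

409247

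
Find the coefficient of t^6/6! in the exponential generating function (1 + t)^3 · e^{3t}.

The EGF product rule gives c_6 = Σ_{k_1+k_2=6} C(6; k_1,k_2) · ∏ g_i(k_i), where (1+t)^3 gives the falling factorial (3)_k; e^{3t} gives (3)^k.
g_1(k) for k = 0…6: 1, 3, 6, 6, 0, 0, 0.
g_2(k) for k = 0…6: 1, 3, 9, 27, 81, 243, 729.
c_6 = Σ_k C(6,k)·g_1(k)·g_2(6−k) = 1·1·729 + 6·3·243 + 15·6·81 + 20·6·27 = 729 + 4374 + 7290 + 3240 = 15633.

15633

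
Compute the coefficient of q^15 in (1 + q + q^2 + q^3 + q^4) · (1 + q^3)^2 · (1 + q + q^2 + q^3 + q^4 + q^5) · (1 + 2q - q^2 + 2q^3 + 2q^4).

(1 + q + q^2 + q^3 + q^4) has coefficients 1,1,1,1,1 for degrees 0…4.
(1 + q^3)^2 has coefficients 1,0,0,2,0,0,1,0,0,0,0,0,0,0,0,0 for degrees 0…15.
Multiplying by (1 + q + q^2 + q^3 + q^4 + q^5) gives running coefficients 1,1,1,3,3,3,3,3,3,1,1,1,0,0,0,0 for degrees 0…15.
Finally multiplying by (1 + 2q - q^2 + 2q^3 + 2q^4), the product of all factors after the first has coefficients 1,3,2,6,12,10,14,18,18,16,12,14,9,3,4,2 for degrees 0…15.
[q^15] = 1·2 + 1·4 + 1·3 + 1·9 + 1·14 = 32.

32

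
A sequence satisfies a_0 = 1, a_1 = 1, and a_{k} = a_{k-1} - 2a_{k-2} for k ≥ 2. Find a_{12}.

The ordinary generating function has denominator 1 - x + 2x^2.
Iterating the recurrence: a_0,…,a_{12} = 1, 1, -1, -3, -1, 5, 7, -3, -17, -11, 23, 45, -1.

-1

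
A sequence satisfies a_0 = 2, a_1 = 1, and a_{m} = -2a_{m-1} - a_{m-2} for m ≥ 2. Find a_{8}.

-22

The ordinary generating function has denominator 1 + 2q + q^2.
Iterating the recurrence: a_0,…,a_{8} = 2, 1, -4, 7, -10, 13, -16, 19, -22.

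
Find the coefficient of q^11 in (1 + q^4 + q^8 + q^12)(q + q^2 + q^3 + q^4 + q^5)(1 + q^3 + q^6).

4

(1 + q^4 + q^8 + q^12) has coefficients 1,0,0,0,1,0,0,0,1,0,0,0 for degrees 0…11.
(q + q^2 + q^3 + q^4 + q^5) has coefficients 0,1,1,1,1,1,0,0,0,0,0,0 for degrees 0…11.
Finally multiplying by (1 + q^3 + q^6), the product of all factors after the first has coefficients 0,1,1,1,2,2,1,2,2,1,1,1 for degrees 0…11.
[q^11] = 1·1 + 1·2 + 1·1 = 4.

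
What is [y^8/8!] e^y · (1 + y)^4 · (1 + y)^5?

4596553

The EGF product rule gives c_8 = Σ_{k_1+k_2+k_3=8} C(8; k_1,k_2,k_3) · ∏ g_i(k_i), where e^y gives (1)^k; (1+y)^4 gives the falling factorial (4)_k; (1+y)^5 gives the falling factorial (5)_k.
g_1(k) for k = 0…8: 1, 1, 1, 1, 1, 1, 1, 1, 1.
g_2(k) for k = 0…8: 1, 4, 12, 24, 24, 0, 0, 0, 0.
g_3(k) for k = 0…8: 1, 5, 20, 60, 120, 120, 0, 0, 0.
First combine the last two factors: h(k) = Σ_j C(k,j)·g_2(j)·g_3(k−j) for k = 0…8: 1, 9, 72, 504, 3024, 15120, 60480, 181440, 362880.
c_8 = Σ_k C(8,k)·g_1(k)·h(8−k) = 1·1·362880 + 8·1·181440 + 28·1·60480 + 56·1·15120 + 70·1·3024 + 56·1·504 + 28·1·72 + 8·1·9 + 1·1·1 = 362880 + 1451520 + 1693440 + 846720 + 211680 + 28224 + 2016 + 72 + 1 = 4596553.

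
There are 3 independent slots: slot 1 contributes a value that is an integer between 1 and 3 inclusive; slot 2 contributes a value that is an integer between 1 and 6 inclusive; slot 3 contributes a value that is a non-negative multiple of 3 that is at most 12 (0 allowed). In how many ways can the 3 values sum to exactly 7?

6

The generating function for the choices is (y + y^2 + y^3)·(y + y^2 + y^3 + y^4 + y^5 + y^6)·(1 + y^3 + y^6 + y^9 + y^12); the count is [y^7].
(y + y^2 + y^3) has coefficients 0,1,1,1 for degrees 0…3.
(y + y^2 + y^3 + y^4 + y^5 + y^6) has coefficients 0,1,1,1,1,1,1,0 for degrees 0…7.
Finally multiplying by (1 + y^3 + y^6 + y^9 + y^12), the product of all factors after the first has coefficients 0,1,1,1,2,2,2,2 for degrees 0…7.
[y^7] = 1·2 + 1·2 + 1·2 = 6.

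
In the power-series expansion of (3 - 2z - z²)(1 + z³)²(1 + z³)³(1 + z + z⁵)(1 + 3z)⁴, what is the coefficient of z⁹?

1828

(3 - 2z - z²) has coefficients 3,-2,-1 for degrees 0…2.
(1 + z³)² has coefficients 1,0,0,2,0,0,1,0,0,0 for degrees 0…9.
Multiplying by (1 + z³)³ gives running coefficients 1,0,0,5,0,0,10,0,0,10 for degrees 0…9.
Multiplying by (1 + z + z⁵) gives running coefficients 1,1,0,5,5,1,10,10,5,10 for degrees 0…9.
Finally multiplying by (1 + 3z)⁴, the product of all factors after the first has coefficients 1,13,66,167,254,412,832,1129,1178,1771 for degrees 0…9.
[z⁹] = 3·1771 − 2·1178 − 1·1129 = 1828.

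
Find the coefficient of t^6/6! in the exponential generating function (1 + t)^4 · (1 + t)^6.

The EGF product rule gives c_6 = Σ_{k_1+k_2=6} C(6; k_1,k_2) · ∏ g_i(k_i), where (1+t)^4 gives the falling factorial (4)_k; (1+t)^6 gives the falling factorial (6)_k.
g_1(k) for k = 0…6: 1, 4, 12, 24, 24, 0, 0.
g_2(k) for k = 0…6: 1, 6, 30, 120, 360, 720, 720.
c_6 = Σ_k C(6,k)·g_1(k)·g_2(6−k) = 1·1·720 + 6·4·720 + 15·12·360 + 20·24·120 + 15·24·30 = 720 + 17280 + 64800 + 57600 + 10800 = 151200.

151200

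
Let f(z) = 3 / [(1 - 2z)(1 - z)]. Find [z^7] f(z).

765

Partial fractions give a closed form: a_n = (6)·2^n + (-3)·1^n.
At n = 7: a_7 = 765.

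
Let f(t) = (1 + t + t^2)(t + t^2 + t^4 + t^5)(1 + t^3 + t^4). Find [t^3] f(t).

2

(1 + t + t^2) has coefficients 1,1,1 for degrees 0…2.
(t + t^2 + t^4 + t^5) has coefficients 0,1,1,0 for degrees 0…3.
Finally multiplying by (1 + t^3 + t^4), the product of all factors after the first has coefficients 0,1,1,0 for degrees 0…3.
[t^3] = 1·0 + 1·1 + 1·1 = 2.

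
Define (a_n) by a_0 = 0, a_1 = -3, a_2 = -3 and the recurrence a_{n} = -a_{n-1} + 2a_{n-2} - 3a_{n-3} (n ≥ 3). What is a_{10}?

The ordinary generating function has denominator 1 + t - 2t^2 + 3t^3.
Iterating the recurrence: a_0,…,a_{10} = 0, -3, -3, -3, 6, -3, 24, -48, 105, -273, 627.

627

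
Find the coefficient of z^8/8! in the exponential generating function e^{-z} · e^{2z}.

The EGF product rule gives c_8 = Σ_{k_1+k_2=8} C(8; k_1,k_2) · ∏ g_i(k_i), where e^{-z} gives (-1)^k; e^{2z} gives (2)^k.
g_1(k) for k = 0…8: 1, -1, 1, -1, 1, -1, 1, -1, 1.
g_2(k) for k = 0…8: 1, 2, 4, 8, 16, 32, 64, 128, 256.
c_8 = Σ_k C(8,k)·g_1(k)·g_2(8−k) = 1·1·256 + 8·(-1)·128 + 28·1·64 + 56·(-1)·32 + 70·1·16 + 56·(-1)·8 + 28·1·4 + 8·(-1)·2 + 1·1·1 = 256 − 1024 + 1792 − 1792 + 1120 − 448 + 112 − 16 + 1 = 1.

1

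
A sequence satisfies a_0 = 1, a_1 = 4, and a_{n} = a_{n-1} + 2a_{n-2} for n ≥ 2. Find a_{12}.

The ordinary generating function has denominator 1 - x - 2x^2.
Iterating the recurrence: a_0,…,a_{12} = 1, 4, 6, 14, 26, 54, 106, 214, 426, 854, 1706, 3414, 6826.

6826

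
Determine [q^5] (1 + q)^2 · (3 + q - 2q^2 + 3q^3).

3

(1 + q)^2 has coefficients 1,2,1 for degrees 0…2.
(3 + q - 2q^2 + 3q^3) has coefficients 3,1,-2,3,0,0 for degrees 0…5.
[q^5] = 1·0 + 2·0 + 1·3 = 3.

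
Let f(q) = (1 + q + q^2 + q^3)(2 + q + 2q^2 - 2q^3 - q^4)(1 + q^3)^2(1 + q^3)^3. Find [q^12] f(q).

10

(1 + q + q^2 + q^3) has coefficients 1,1,1,1 for degrees 0…3.
(2 + q + 2q^2 - 2q^3 - q^4) has coefficients 2,1,2,-2,-1,0,0,0,0,0,0,0,0 for degrees 0…12.
Multiplying by (1 + q^3)^2 gives running coefficients 2,1,2,2,1,4,-2,-1,2,-2,-1,0,0 for degrees 0…12.
Finally multiplying by (1 + q^3)^3, the product of all factors after the first has coefficients 2,1,2,8,4,10,10,5,20,0,0,20,-10 for degrees 0…12.
[q^12] = 1·(-10) + 1·20 + 1·0 + 1·0 = 10.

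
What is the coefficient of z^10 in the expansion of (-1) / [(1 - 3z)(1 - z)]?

-88573

Partial fractions give a closed form: a_n = (-3/2)·3^n + (1/2)·1^n.
At n = 10: a_10 = -88573.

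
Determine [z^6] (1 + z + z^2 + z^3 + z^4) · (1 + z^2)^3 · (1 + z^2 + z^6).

(1 + z + z^2 + z^3 + z^4) has coefficients 1,1,1,1,1 for degrees 0…4.
(1 + z^2)^3 has coefficients 1,0,3,0,3,0,1 for degrees 0…6.
Finally multiplying by (1 + z^2 + z^6), the product of all factors after the first has coefficients 1,0,4,0,6,0,5 for degrees 0…6.
[z^6] = 1·5 + 1·0 + 1·6 + 1·0 + 1·4 = 15.

15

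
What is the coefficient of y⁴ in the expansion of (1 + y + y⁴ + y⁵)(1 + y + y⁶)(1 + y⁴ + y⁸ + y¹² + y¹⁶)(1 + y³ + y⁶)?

4

(1 + y + y⁴ + y⁵) has coefficients 1,1,0,0,1 for degrees 0…4.
(1 + y + y⁶) has coefficients 1,1,0,0,0 for degrees 0…4.
Multiplying by (1 + y⁴ + y⁸ + y¹² + y¹⁶) gives running coefficients 1,1,0,0,1 for degrees 0…4.
Finally multiplying by (1 + y³ + y⁶), the product of all factors after the first has coefficients 1,1,0,1,2 for degrees 0…4.
[y⁴] = 1·2 + 1·1 + 1·1 = 4.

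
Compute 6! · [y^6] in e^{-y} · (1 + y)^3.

-47

The EGF product rule gives c_6 = Σ_{k_1+k_2=6} C(6; k_1,k_2) · ∏ g_i(k_i), where e^{-y} gives (-1)^k; (1+y)^3 gives the falling factorial (3)_k.
g_1(k) for k = 0…6: 1, -1, 1, -1, 1, -1, 1.
g_2(k) for k = 0…6: 1, 3, 6, 6, 0, 0, 0.
c_6 = Σ_k C(6,k)·g_1(k)·g_2(6−k) = 20·(-1)·6 + 15·1·6 + 6·(-1)·3 + 1·1·1 = −120 + 90 − 18 + 1 = -47.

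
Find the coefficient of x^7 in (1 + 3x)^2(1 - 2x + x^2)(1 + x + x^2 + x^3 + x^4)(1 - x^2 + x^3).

(1 + 3x)^2 has coefficients 1,6,9 for degrees 0…2.
(1 - 2x + x^2) has coefficients 1,-2,1,0,0,0,0,0 for degrees 0…7.
Multiplying by (1 + x + x^2 + x^3 + x^4) gives running coefficients 1,-1,0,0,0,-1,1,0 for degrees 0…7.
Finally multiplying by (1 - x^2 + x^3), the product of all factors after the first has coefficients 1,-1,-1,2,-1,-1,1,1 for degrees 0…7.
[x^7] = 1·1 + 6·1 + 9·(-1) = -2.

-2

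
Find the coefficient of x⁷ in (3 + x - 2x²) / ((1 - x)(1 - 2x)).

The denominator gives the recurrence a_n = 3a_(n−1) − 2a_(n−2) for n ≥ 3; the numerator fixes a_0 = 3, a_1 = 10, a_2 = 22.
Iterating: 3, 10, 22, 46, 94, 190, 382, 766, so a_7 = 766.

766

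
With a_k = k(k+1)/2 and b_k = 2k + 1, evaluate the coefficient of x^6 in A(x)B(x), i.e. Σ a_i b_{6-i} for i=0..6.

The convolution is the t^6 coefficient of A(t)B(t).
Σ = 0·13 + 1·11 + 3·9 + 6·7 + 10·5 + 15·3 + 21·1 = 196.

196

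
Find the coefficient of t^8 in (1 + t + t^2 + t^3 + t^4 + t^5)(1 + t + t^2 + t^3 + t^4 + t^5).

3

(1 + t + t^2 + t^3 + t^4 + t^5) has coefficients 1,1,1,1,1,1 for degrees 0…5.
(1 + t + t^2 + t^3 + t^4 + t^5) has coefficients 1,1,1,1,1,1,0,0,0 for degrees 0…8.
[t^8] = 1·0 + 1·0 + 1·0 + 1·1 + 1·1 + 1·1 = 3.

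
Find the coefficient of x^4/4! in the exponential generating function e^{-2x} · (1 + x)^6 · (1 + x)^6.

4120

The EGF product rule gives c_4 = Σ_{k_1+k_2+k_3=4} C(4; k_1,k_2,k_3) · ∏ g_i(k_i), where e^{-2x} gives (-2)^k; (1+x)^6 gives the falling factorial (6)_k; (1+x)^6 gives the falling factorial (6)_k.
g_1(k) for k = 0…4: 1, -2, 4, -8, 16.
g_2(k) for k = 0…4: 1, 6, 30, 120, 360.
g_3(k) for k = 0…4: 1, 6, 30, 120, 360.
First combine the last two factors: h(k) = Σ_j C(k,j)·g_2(j)·g_3(k−j) for k = 0…4: 1, 12, 132, 1320, 11880.
c_4 = Σ_k C(4,k)·g_1(k)·h(4−k) = 1·1·11880 + 4·(-2)·1320 + 6·4·132 + 4·(-8)·12 + 1·16·1 = 11880 − 10560 + 3168 − 384 + 16 = 4120.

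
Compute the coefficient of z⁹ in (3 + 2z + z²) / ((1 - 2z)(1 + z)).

The denominator gives the recurrence a_n = a_(n−1) + 2a_(n−2) for n ≥ 3; the numerator fixes a_0 = 3, a_1 = 5, a_2 = 12.
Iterating: 3, 5, 12, 22, 46, 90, 182, 362, 726, 1450, so a_9 = 1450.

1450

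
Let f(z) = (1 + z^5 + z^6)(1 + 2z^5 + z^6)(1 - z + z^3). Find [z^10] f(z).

(1 + z^5 + z^6) has coefficients 1,0,0,0,0,1,1 for degrees 0…6.
(1 + 2z^5 + z^6) has coefficients 1,0,0,0,0,2,1,0,0,0,0 for degrees 0…10.
Finally multiplying by (1 - z + z^3), the product of all factors after the first has coefficients 1,-1,0,1,0,2,-1,-1,2,1,0 for degrees 0…10.
[z^10] = 1·0 + 1·2 + 1·0 = 2.

2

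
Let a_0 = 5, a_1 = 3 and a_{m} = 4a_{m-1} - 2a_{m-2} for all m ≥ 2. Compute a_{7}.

The ordinary generating function has denominator 1 - 4y + 2y^2.
Iterating the recurrence: a_0,…,a_{7} = 5, 3, 2, 2, 4, 12, 40, 136.

136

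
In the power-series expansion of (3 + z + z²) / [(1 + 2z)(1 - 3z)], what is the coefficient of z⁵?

The denominator gives the recurrence a_n = a_(n−1) + 6a_(n−2) for n ≥ 3; the numerator fixes a_0 = 3, a_1 = 4, a_2 = 23.
Iterating: 3, 4, 23, 47, 185, 467, so a_5 = 467.

467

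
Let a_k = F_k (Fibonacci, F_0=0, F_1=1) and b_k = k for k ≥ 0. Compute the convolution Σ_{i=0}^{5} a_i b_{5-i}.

The convolution is the x^5 coefficient of A(x)B(x).
Σ = 0·5 + 1·4 + 1·3 + 2·2 + 3·1 + 5·0 = 14.

14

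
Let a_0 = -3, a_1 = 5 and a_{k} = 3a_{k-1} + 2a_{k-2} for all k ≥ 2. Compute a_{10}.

The ordinary generating function has denominator 1 - 3q - 2q^2.
Iterating the recurrence: a_0,…,a_{10} = -3, 5, 9, 37, 129, 461, 1641, 5845, 20817, 74141, 264057.

264057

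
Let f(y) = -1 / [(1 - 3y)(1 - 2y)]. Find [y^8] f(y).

-19171

Partial fractions give a closed form: a_n = (-3)·3^n + (2)·2^n.
At n = 8: a_8 = -19171.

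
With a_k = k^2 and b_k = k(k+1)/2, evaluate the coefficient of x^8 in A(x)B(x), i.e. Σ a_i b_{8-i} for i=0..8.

714

Write out a_i and b_{8-i} for i = 0,…,8 and sum the products.
Σ = 0·36 + 1·28 + 4·21 + 9·15 + 16·10 + 25·6 + 36·3 + 49·1 + 64·0 = 714.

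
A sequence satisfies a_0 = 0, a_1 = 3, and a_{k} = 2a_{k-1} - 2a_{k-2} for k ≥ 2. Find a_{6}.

The ordinary generating function has denominator 1 - 2z + 2z^2.
Iterating the recurrence: a_0,…,a_{6} = 0, 3, 6, 6, 0, -12, -24.

-24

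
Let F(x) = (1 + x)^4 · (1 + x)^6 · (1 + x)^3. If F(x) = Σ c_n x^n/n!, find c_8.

The EGF product rule gives c_8 = Σ_{k_1+k_2+k_3=8} C(8; k_1,k_2,k_3) · ∏ g_i(k_i), where (1+x)^4 gives the falling factorial (4)_k; (1+x)^6 gives the falling factorial (6)_k; (1+x)^3 gives the falling factorial (3)_k.
g_1(k) for k = 0…8: 1, 4, 12, 24, 24, 0, 0, 0, 0.
g_2(k) for k = 0…8: 1, 6, 30, 120, 360, 720, 720, 0, 0.
g_3(k) for k = 0…8: 1, 3, 6, 6, 0, 0, 0, 0, 0.
First combine the last two factors: h(k) = Σ_j C(k,j)·g_2(j)·g_3(k−j) for k = 0…8: 1, 9, 72, 504, 3024, 15120, 60480, 181440, 362880.
c_8 = Σ_k C(8,k)·g_1(k)·h(8−k) = 1·1·362880 + 8·4·181440 + 28·12·60480 + 56·24·15120 + 70·24·3024 = 362880 + 5806080 + 20321280 + 20321280 + 5080320 = 51891840.

51891840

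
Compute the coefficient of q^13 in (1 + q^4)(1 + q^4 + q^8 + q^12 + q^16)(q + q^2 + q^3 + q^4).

2

(1 + q^4) has coefficients 1,0,0,0,1 for degrees 0…4.
(1 + q^4 + q^8 + q^12 + q^16) has coefficients 1,0,0,0,1,0,0,0,1,0,0,0,1,0 for degrees 0…13.
Finally multiplying by (q + q^2 + q^3 + q^4), the product of all factors after the first has coefficients 0,1,1,1,1,1,1,1,1,1,1,1,1,1 for degrees 0…13.
[q^13] = 1·1 + 1·1 = 2.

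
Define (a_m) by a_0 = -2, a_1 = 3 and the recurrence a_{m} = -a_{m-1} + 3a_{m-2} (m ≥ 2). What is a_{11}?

The ordinary generating function has denominator 1 + t - 3t^2.
Iterating the recurrence: a_0,…,a_{11} = -2, 3, -9, 18, -45, 99, -234, 531, -1233, 2826, -6525, 15003.

15003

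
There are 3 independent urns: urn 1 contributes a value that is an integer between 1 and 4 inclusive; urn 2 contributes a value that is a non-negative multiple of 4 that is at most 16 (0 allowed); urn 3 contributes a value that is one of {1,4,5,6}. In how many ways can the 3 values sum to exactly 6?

3

The generating function for the choices is (t + t² + t³ + t⁴)·(1 + t⁴ + t⁸ + t¹² + t¹⁶)·(t + t⁴ + t⁵ + t⁶); the count is [t⁶].
(t + t² + t³ + t⁴) has coefficients 0,1,1,1,1 for degrees 0…4.
(1 + t⁴ + t⁸ + t¹² + t¹⁶) has coefficients 1,0,0,0,1,0,0 for degrees 0…6.
Finally multiplying by (t + t⁴ + t⁵ + t⁶), the product of all factors after the first has coefficients 0,1,0,0,1,2,1 for degrees 0…6.
[t⁶] = 1·2 + 1·1 + 1·0 + 1·0 = 3.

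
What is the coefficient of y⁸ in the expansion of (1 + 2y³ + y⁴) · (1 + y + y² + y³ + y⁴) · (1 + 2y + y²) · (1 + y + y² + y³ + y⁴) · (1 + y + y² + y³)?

(1 + 2y³ + y⁴) has coefficients 1,0,0,2,1 for degrees 0…4.
(1 + y + y² + y³ + y⁴) has coefficients 1,1,1,1,1,0,0,0,0 for degrees 0…8.
Multiplying by (1 + 2y + y²) gives running coefficients 1,3,4,4,4,3,1,0,0 for degrees 0…8.
Multiplying by (1 + y + y² + y³ + y⁴) gives running coefficients 1,4,8,12,16,18,16,12,8 for degrees 0…8.
Finally multiplying by (1 + y + y² + y³), the product of all factors after the first has coefficients 1,5,13,25,40,54,62,62,54 for degrees 0…8.
[y⁸] = 1·54 + 2·54 + 1·40 = 202.

202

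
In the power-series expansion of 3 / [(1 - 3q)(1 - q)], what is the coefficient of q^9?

Partial fractions give a closed form: a_n = (9/2)·3^n + (-3/2)·1^n.
At n = 9: a_9 = 88572.

88572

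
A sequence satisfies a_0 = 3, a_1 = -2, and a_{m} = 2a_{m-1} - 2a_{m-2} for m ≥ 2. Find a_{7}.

64

The ordinary generating function has denominator 1 - 2z + 2z^2.
Iterating the recurrence: a_0,…,a_{7} = 3, -2, -10, -16, -12, 8, 40, 64.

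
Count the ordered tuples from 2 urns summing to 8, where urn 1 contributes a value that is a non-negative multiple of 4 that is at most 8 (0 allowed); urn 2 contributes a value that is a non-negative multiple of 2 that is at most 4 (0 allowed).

2

The generating function for the choices is (1 + t^4 + t^8)·(1 + t^2 + t^4); the count is [t^8].
(1 + t^4 + t^8) has coefficients 1,0,0,0,1,0,0,0,1 for degrees 0…8.
(1 + t^2 + t^4) has coefficients 1,0,1,0,1,0,0,0,0 for degrees 0…8.
[t^8] = 1·0 + 1·1 + 1·1 = 2.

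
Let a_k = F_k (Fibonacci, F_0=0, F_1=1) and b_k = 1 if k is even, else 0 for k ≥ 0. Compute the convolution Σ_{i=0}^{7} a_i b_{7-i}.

21

This is [x^7] in the product of the two ordinary generating functions.
Σ = 0·0 + 1·1 + 1·0 + 2·1 + 3·0 + 5·1 + 8·0 + 13·1 = 21.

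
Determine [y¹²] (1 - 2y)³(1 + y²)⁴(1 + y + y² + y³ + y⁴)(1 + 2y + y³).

(1 - 2y)³ has coefficients 1,-6,12,-8 for degrees 0…3.
(1 + y²)⁴ has coefficients 1,0,4,0,6,0,4,0,1,0,0,0,0 for degrees 0…12.
Multiplying by (1 + y + y² + y³ + y⁴) gives running coefficients 1,1,5,5,11,10,14,10,11,5,5,1,1 for degrees 0…12.
Finally multiplying by (1 + 2y + y³), the product of all factors after the first has coefficients 1,3,7,16,22,37,39,49,41,41,25,22,8 for degrees 0…12.
[y¹²] = 1·8 − 6·22 + 12·25 − 8·41 = -152.

-152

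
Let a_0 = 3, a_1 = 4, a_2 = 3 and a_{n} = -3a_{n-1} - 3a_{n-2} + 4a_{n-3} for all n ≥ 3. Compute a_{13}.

The ordinary generating function has denominator 1 + 3z + 3z^2 - 4z^3.
Iterating the recurrence: a_0,…,a_{13} = 3, 4, 3, -9, 34, -63, 51, 172, -921, 2451, -3902, 669, 19503, -76124.

-76124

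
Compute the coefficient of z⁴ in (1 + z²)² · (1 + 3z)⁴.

(1 + z²)² has coefficients 1,0,2,0,1 for degrees 0…4.
(1 + 3z)⁴ has coefficients 1,12,54,108,81 for degrees 0…4.
[z⁴] = 1·81 + 2·54 + 1·1 = 190.

190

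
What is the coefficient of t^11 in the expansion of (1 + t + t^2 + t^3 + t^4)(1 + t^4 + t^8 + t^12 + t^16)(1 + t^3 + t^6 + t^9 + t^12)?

5

(1 + t + t^2 + t^3 + t^4) has coefficients 1,1,1,1,1 for degrees 0…4.
(1 + t^4 + t^8 + t^12 + t^16) has coefficients 1,0,0,0,1,0,0,0,1,0,0,0 for degrees 0…11.
Finally multiplying by (1 + t^3 + t^6 + t^9 + t^12), the product of all factors after the first has coefficients 1,0,0,1,1,0,1,1,1,1,1,1 for degrees 0…11.
[t^11] = 1·1 + 1·1 + 1·1 + 1·1 + 1·1 = 5.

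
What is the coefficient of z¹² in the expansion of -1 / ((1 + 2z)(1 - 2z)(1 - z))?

-5461

The denominator gives the recurrence a_n = a_(n−1) + 4a_(n−2) − 4a_(n−3) for n ≥ 3; the numerator fixes a_0 = -1, a_1 = -1, a_2 = -5.
Iterating: -1, -1, -5, -5, -21, -21, -85, -85, -341, -341, -1365, -1365, -5461, so a_12 = -5461.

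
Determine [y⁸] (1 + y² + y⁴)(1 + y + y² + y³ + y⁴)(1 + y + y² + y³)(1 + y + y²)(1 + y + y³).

72

(1 + y² + y⁴) has coefficients 1,0,1,0,1 for degrees 0…4.
(1 + y + y² + y³ + y⁴) has coefficients 1,1,1,1,1,0,0,0,0 for degrees 0…8.
Multiplying by (1 + y + y² + y³) gives running coefficients 1,2,3,4,4,3,2,1,0 for degrees 0…8.
Multiplying by (1 + y + y²) gives running coefficients 1,3,6,9,11,11,9,6,3 for degrees 0…8.
Finally multiplying by (1 + y + y³), the product of all factors after the first has coefficients 1,4,9,16,23,28,29,26,20 for degrees 0…8.
[y⁸] = 1·20 + 1·29 + 1·23 = 72.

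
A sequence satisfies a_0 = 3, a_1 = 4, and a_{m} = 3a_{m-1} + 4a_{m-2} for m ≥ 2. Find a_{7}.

22936

The ordinary generating function has denominator 1 - 3q - 4q^2.
Iterating the recurrence: a_0,…,a_{7} = 3, 4, 24, 88, 360, 1432, 5736, 22936.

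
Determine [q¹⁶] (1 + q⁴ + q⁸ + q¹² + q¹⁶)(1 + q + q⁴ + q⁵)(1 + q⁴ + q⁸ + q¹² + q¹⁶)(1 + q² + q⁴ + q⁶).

(1 + q⁴ + q⁸ + q¹² + q¹⁶) has coefficients 1,0,0,0,1,0,0,0,1,0,0,0,1,0,0,0,1 for degrees 0…16.
(1 + q + q⁴ + q⁵) has coefficients 1,1,0,0,1,1,0,0,0,0,0,0,0,0,0,0,0 for degrees 0…16.
Multiplying by (1 + q⁴ + q⁸ + q¹² + q¹⁶) gives running coefficients 1,1,0,0,2,2,0,0,2,2,0,0,2,2,0,0,2 for degrees 0…16.
Finally multiplying by (1 + q² + q⁴ + q⁶), the product of all factors after the first has coefficients 1,1,1,1,3,3,3,3,4,4,4,4,4,4,4,4,4 for degrees 0…16.
[q¹⁶] = 1·4 + 1·4 + 1·4 + 1·3 + 1·1 = 16.

16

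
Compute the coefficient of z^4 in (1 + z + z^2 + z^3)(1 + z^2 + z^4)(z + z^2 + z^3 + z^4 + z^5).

(1 + z + z^2 + z^3) has coefficients 1,1,1,1 for degrees 0…3.
(1 + z^2 + z^4) has coefficients 1,0,1,0,1 for degrees 0…4.
Finally multiplying by (z + z^2 + z^3 + z^4 + z^5), the product of all factors after the first has coefficients 0,1,1,2,2 for degrees 0…4.
[z^4] = 1·2 + 1·2 + 1·1 + 1·1 = 6.

6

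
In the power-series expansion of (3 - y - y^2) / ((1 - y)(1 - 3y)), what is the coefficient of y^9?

75451

The denominator gives the recurrence a_n = 4a_(n−1) − 3a_(n−2) for n ≥ 3; the numerator fixes a_0 = 3, a_1 = 11, a_2 = 34.
Iterating: 3, 11, 34, 103, 310, 931, 2794, 8383, 25150, 75451, so a_9 = 75451.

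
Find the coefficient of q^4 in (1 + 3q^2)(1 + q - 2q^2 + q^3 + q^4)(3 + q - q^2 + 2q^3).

(1 + 3q^2) has coefficients 1,0,3 for degrees 0…2.
(1 + q - 2q^2 + q^3 + q^4) has coefficients 1,1,-2,1,1 for degrees 0…4.
Finally multiplying by (3 + q - q^2 + 2q^3), the product of all factors after the first has coefficients 3,4,-6,2,8 for degrees 0…4.
[q^4] = 1·8 + 3·(-6) = -10.

-10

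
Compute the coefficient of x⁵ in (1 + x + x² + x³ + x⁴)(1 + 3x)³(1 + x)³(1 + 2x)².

(1 + x + x² + x³ + x⁴) has coefficients 1,1,1,1,1 for degrees 0…4.
(1 + 3x)³ has coefficients 1,9,27,27,0,0 for degrees 0…5.
Multiplying by (1 + x)³ gives running coefficients 1,12,57,136,171,108 for degrees 0…5.
Finally multiplying by (1 + 2x)², the product of all factors after the first has coefficients 1,16,109,412,943,1336 for degrees 0…5.
[x⁵] = 1·1336 + 1·943 + 1·412 + 1·109 + 1·16 = 2816.

2816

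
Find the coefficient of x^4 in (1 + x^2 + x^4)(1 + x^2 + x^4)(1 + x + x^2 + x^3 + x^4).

(1 + x^2 + x^4) has coefficients 1,0,1,0,1 for degrees 0…4.
(1 + x^2 + x^4) has coefficients 1,0,1,0,1 for degrees 0…4.
Finally multiplying by (1 + x + x^2 + x^3 + x^4), the product of all factors after the first has coefficients 1,1,2,2,3 for degrees 0…4.
[x^4] = 1·3 + 1·2 + 1·1 = 6.

6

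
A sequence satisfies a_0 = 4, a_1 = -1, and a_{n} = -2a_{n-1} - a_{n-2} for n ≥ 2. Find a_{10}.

-26

The ordinary generating function has denominator 1 + 2t + t^2.
Iterating the recurrence: a_0,…,a_{10} = 4, -1, -2, 5, -8, 11, -14, 17, -20, 23, -26.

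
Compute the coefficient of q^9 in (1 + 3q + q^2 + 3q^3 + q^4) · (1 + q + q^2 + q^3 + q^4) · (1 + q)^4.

56

(1 + 3q + q^2 + 3q^3 + q^4) has coefficients 1,3,1,3,1 for degrees 0…4.
(1 + q + q^2 + q^3 + q^4) has coefficients 1,1,1,1,1,0,0,0,0,0 for degrees 0…9.
Finally multiplying by (1 + q)^4, the product of all factors after the first has coefficients 1,5,11,15,16,15,11,5,1,0 for degrees 0…9.
[q^9] = 1·0 + 3·1 + 1·5 + 3·11 + 1·15 = 56.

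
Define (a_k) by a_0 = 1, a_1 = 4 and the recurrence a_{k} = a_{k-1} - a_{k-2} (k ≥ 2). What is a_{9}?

-1

The ordinary generating function has denominator 1 - t + t^2.
Iterating the recurrence: a_0,…,a_{9} = 1, 4, 3, -1, -4, -3, 1, 4, 3, -1.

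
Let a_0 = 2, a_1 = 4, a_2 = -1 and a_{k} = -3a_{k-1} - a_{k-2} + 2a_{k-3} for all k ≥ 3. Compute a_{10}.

728

The ordinary generating function has denominator 1 + 3t + t^2 - 2t^3.
Iterating the recurrence: a_0,…,a_{10} = 2, 4, -1, 3, 0, -5, 21, -58, 143, -329, 728.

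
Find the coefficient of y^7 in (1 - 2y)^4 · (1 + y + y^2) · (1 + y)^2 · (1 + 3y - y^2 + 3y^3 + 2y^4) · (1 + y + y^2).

-45

(1 - 2y)^4 has coefficients 1,-8,24,-32,16 for degrees 0…4.
(1 + y + y^2) has coefficients 1,1,1,0,0,0,0,0 for degrees 0…7.
Multiplying by (1 + y)^2 gives running coefficients 1,3,4,3,1,0,0,0 for degrees 0…7.
Multiplying by (1 + 3y - y^2 + 3y^3 + 2y^4) gives running coefficients 1,6,12,15,17,18,16,9 for degrees 0…7.
Finally multiplying by (1 + y + y^2), the product of all factors after the first has coefficients 1,7,19,33,44,50,51,43 for degrees 0…7.
[y^7] = 1·43 − 8·51 + 24·50 − 32·44 + 16·33 = -45.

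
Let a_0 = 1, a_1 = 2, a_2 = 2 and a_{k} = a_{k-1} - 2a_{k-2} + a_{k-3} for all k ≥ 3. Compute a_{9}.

-6

The ordinary generating function has denominator 1 - t + 2t^2 - t^3.
Iterating the recurrence: a_0,…,a_{9} = 1, 2, 2, -1, -3, 1, 6, 1, -10, -6.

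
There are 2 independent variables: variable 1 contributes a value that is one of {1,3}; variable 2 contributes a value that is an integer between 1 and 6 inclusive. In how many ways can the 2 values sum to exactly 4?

2

The generating function for the choices is (z + z^3)·(z + z^2 + z^3 + z^4 + z^5 + z^6); the count is [z^4].
(z + z^3) has coefficients 0,1,0,1 for degrees 0…3.
(z + z^2 + z^3 + z^4 + z^5 + z^6) has coefficients 0,1,1,1,1 for degrees 0…4.
[z^4] = 1·1 + 1·1 = 2.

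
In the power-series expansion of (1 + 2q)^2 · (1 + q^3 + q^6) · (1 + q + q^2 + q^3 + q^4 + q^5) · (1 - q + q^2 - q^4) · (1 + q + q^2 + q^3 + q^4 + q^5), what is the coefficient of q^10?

21

(1 + 2q)^2 has coefficients 1,4,4 for degrees 0…2.
(1 + q^3 + q^6) has coefficients 1,0,0,1,0,0,1,0,0,0,0 for degrees 0…10.
Multiplying by (1 + q + q^2 + q^3 + q^4 + q^5) gives running coefficients 1,1,1,2,2,2,2,2,2,1,1 for degrees 0…10.
Multiplying by (1 - q + q^2 - q^4) gives running coefficients 1,0,1,2,0,1,1,0,0,-1,0 for degrees 0…10.
Finally multiplying by (1 + q + q^2 + q^3 + q^4 + q^5), the product of all factors after the first has coefficients 1,1,2,4,4,5,5,5,4,1,1 for degrees 0…10.
[q^10] = 1·1 + 4·1 + 4·4 = 21.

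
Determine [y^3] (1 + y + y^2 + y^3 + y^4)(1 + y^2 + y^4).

(1 + y + y^2 + y^3 + y^4) has coefficients 1,1,1,1 for degrees 0…3.
(1 + y^2 + y^4) has coefficients 1,0,1,0 for degrees 0…3.
[y^3] = 1·0 + 1·1 + 1·0 + 1·1 = 2.

2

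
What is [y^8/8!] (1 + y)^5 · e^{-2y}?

4096

The EGF product rule gives c_8 = Σ_{k_1+k_2=8} C(8; k_1,k_2) · ∏ g_i(k_i), where (1+y)^5 gives the falling factorial (5)_k; e^{-2y} gives (-2)^k.
g_1(k) for k = 0…8: 1, 5, 20, 60, 120, 120, 0, 0, 0.
g_2(k) for k = 0…8: 1, -2, 4, -8, 16, -32, 64, -128, 256.
c_8 = Σ_k C(8,k)·g_1(k)·g_2(8−k) = 1·1·256 + 8·5·(-128) + 28·20·64 + 56·60·(-32) + 70·120·16 + 56·120·(-8) = 256 − 5120 + 35840 − 107520 + 134400 − 53760 = 4096.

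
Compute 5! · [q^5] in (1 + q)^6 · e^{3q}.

27693

The EGF product rule gives c_5 = Σ_{k_1+k_2=5} C(5; k_1,k_2) · ∏ g_i(k_i), where (1+q)^6 gives the falling factorial (6)_k; e^{3q} gives (3)^k.
g_1(k) for k = 0…5: 1, 6, 30, 120, 360, 720.
g_2(k) for k = 0…5: 1, 3, 9, 27, 81, 243.
c_5 = Σ_k C(5,k)·g_1(k)·g_2(5−k) = 1·1·243 + 5·6·81 + 10·30·27 + 10·120·9 + 5·360·3 + 1·720·1 = 243 + 2430 + 8100 + 10800 + 5400 + 720 = 27693.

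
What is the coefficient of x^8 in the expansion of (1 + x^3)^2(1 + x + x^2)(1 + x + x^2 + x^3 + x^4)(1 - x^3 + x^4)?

6

(1 + x^3)^2 has coefficients 1,0,0,2,0,0,1 for degrees 0…6.
(1 + x + x^2) has coefficients 1,1,1,0,0,0,0,0,0 for degrees 0…8.
Multiplying by (1 + x + x^2 + x^3 + x^4) gives running coefficients 1,2,3,3,3,2,1,0,0 for degrees 0…8.
Finally multiplying by (1 - x^3 + x^4), the product of all factors after the first has coefficients 1,2,3,2,2,1,1,0,1 for degrees 0…8.
[x^8] = 1·1 + 2·1 + 1·3 = 6.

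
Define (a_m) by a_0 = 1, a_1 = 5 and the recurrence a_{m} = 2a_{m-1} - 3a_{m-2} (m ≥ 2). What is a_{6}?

The ordinary generating function has denominator 1 - 2z + 3z^2.
Iterating the recurrence: a_0,…,a_{6} = 1, 5, 7, -1, -23, -43, -17.

-17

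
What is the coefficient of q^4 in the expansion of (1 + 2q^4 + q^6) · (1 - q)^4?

(1 + 2q^4 + q^6) has coefficients 1,0,0,0,2 for degrees 0…4.
(1 - q)^4 has coefficients 1,-4,6,-4,1 for degrees 0…4.
[q^4] = 1·1 + 2·1 = 3.

3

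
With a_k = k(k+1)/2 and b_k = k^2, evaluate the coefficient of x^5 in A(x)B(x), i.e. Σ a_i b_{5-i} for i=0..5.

77

This is [x^5] in the product of the two ordinary generating functions.
Σ = 0·25 + 1·16 + 3·9 + 6·4 + 10·1 + 15·0 = 77.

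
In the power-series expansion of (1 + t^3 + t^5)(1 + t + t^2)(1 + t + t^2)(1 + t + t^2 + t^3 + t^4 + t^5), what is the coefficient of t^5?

16

(1 + t^3 + t^5) has coefficients 1,0,0,1,0,1 for degrees 0…5.
(1 + t + t^2) has coefficients 1,1,1,0,0,0 for degrees 0…5.
Multiplying by (1 + t + t^2) gives running coefficients 1,2,3,2,1,0 for degrees 0…5.
Finally multiplying by (1 + t + t^2 + t^3 + t^4 + t^5), the product of all factors after the first has coefficients 1,3,6,8,9,9 for degrees 0…5.
[t^5] = 1·9 + 1·6 + 1·1 = 16.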